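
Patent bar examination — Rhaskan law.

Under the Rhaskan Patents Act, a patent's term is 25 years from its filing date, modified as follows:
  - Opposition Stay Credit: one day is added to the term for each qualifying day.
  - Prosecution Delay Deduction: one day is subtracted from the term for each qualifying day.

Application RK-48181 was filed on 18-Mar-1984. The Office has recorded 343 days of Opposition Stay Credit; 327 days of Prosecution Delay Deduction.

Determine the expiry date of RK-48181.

2009-04-03

Base term: filing date + 25 years → 18 March 2009.
Opposition Stay Credit: +343 days → 24 February 2010.
Prosecution Delay Deduction: −327 days → 3 April 2009.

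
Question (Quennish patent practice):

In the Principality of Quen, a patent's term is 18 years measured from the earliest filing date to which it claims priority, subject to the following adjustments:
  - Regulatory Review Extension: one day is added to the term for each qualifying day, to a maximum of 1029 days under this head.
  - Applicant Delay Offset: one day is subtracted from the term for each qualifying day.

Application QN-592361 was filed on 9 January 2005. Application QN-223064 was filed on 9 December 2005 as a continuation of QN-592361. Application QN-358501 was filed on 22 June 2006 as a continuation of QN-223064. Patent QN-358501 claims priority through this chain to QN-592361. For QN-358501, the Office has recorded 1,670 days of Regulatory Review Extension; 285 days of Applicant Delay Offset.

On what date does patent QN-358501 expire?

2025-01-22

Earliest priority filing: 9 January 2005.
Base term: 9 January 2005 + 18 years → 9 January 2023.
Regulatory Review Extension: 1670 days claimed exceeds the 1029-day cap, so +1029 days → 3 November 2025.
Applicant Delay Offset: −285 days → 22 January 2025.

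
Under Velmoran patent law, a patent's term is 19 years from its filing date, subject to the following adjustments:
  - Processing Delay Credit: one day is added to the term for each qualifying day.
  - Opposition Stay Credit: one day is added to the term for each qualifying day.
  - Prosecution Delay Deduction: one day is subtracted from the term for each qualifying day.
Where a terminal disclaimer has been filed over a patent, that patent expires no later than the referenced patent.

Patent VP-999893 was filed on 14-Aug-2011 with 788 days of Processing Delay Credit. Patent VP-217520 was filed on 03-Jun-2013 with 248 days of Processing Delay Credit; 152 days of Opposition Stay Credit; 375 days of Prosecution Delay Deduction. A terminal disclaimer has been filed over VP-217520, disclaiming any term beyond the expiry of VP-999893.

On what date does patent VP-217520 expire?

Natural term of VP-217520:
  Base: filing + 19 years → 3 June 2032.
  Processing Delay Credit: +248 days → 6 February 2033.
  Opposition Stay Credit: +152 days → 8 July 2033.
  Prosecution Delay Deduction: −375 days → 28 June 2032.
Expiry of referenced patent VP-999893:
  Base: filing + 19 years → 14 August 2030.
  Processing Delay Credit: +788 days → 10 October 2032.
Terminal disclaimer: VP-217520 expires on the earlier of 28 June 2032 and 10 October 2032.

June 28, 2032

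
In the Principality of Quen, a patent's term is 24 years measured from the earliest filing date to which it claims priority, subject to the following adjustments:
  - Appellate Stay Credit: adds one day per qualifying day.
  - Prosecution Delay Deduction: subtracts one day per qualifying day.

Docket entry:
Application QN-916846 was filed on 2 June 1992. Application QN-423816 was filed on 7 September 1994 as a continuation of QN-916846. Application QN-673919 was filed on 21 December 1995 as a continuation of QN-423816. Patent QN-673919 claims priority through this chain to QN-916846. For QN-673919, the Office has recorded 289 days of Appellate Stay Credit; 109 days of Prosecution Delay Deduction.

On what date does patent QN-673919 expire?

2016-11-29

Earliest priority filing: 2 June 1992.
Base term: 2 June 1992 + 24 years → 2 June 2016.
Appellate Stay Credit: +289 days → 18 March 2017.
Prosecution Delay Deduction: −109 days → 29 November 2016.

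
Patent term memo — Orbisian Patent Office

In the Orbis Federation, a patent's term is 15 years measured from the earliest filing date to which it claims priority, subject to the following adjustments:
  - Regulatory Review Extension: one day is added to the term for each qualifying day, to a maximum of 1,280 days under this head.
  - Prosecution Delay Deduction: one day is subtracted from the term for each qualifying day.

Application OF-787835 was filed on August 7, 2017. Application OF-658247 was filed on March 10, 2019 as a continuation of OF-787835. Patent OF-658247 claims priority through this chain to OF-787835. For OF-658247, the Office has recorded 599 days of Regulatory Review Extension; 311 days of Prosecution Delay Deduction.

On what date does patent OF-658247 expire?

2033-05-22

Earliest priority filing: 7 August 2017.
Base term: 7 August 2017 + 15 years → 7 August 2032.
Regulatory Review Extension: 599 days (within the 1280-day cap) → +599 days → 29 March 2034.
Prosecution Delay Deduction: −311 days → 22 May 2033.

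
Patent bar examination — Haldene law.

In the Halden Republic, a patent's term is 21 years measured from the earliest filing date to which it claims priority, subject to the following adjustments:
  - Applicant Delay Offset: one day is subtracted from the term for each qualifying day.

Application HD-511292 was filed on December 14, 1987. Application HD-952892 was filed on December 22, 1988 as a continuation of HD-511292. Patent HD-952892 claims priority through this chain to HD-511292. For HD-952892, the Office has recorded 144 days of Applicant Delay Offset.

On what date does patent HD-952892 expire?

Earliest priority filing: 14 December 1987.
Base term: 14 December 1987 + 21 years → 14 December 2008.
Applicant Delay Offset: −144 days → 23 July 2008.

2008-07-23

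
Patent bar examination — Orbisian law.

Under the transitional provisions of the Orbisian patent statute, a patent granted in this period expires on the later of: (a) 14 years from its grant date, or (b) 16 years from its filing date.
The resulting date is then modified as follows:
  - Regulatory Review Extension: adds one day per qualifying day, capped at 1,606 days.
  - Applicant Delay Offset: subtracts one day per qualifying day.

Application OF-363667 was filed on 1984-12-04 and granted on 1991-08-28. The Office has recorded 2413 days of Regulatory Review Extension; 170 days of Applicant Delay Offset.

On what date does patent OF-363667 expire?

(a) grant + 14 years → 28 August 2005.
(b) filing + 16 years → 4 December 2000.
Later of the two: 28 August 2005.
Regulatory Review Extension: 2413 days claimed exceeds the 1606-day cap, so +1606 days → 20 January 2010.
Applicant Delay Offset: −170 days → 3 August 2009.

August 3, 2009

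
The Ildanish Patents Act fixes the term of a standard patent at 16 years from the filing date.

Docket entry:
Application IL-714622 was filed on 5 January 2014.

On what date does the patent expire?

Filing date + 16 years → 5 January 2030.

January 5, 2030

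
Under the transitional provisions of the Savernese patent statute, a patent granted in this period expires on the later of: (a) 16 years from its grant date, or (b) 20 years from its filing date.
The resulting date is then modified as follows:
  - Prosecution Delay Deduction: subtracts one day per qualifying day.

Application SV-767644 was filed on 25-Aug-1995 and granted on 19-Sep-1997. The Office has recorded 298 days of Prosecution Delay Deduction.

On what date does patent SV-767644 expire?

(a) grant + 16 years → 19 September 2013.
(b) filing + 20 years → 25 August 2015.
Later of the two: 25 August 2015.
Prosecution Delay Deduction: −298 days → 31 October 2014.

2014-10-31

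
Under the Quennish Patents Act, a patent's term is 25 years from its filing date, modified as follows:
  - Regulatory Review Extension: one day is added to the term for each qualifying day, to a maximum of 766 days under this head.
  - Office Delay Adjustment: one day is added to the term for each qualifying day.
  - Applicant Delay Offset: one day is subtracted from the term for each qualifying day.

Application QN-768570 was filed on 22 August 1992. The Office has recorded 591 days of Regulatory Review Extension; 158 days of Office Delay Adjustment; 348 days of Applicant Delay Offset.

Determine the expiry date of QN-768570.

Base term: filing date + 25 years → 22 August 2017.
Regulatory Review Extension: 591 days (within the 766-day cap) → +591 days → 5 April 2019.
Office Delay Adjustment: +158 days → 10 September 2019.
Applicant Delay Offset: −348 days → 27 September 2018.

2018-09-27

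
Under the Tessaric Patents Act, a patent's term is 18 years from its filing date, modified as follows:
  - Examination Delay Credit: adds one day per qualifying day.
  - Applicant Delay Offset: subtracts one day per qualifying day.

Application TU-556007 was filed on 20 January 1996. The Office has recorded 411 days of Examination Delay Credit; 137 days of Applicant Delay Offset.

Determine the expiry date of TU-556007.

Base term: filing date + 18 years → 20 January 2014.
Examination Delay Credit: +411 days → 7 March 2015.
Applicant Delay Offset: −137 days → 21 October 2014.

2014-10-21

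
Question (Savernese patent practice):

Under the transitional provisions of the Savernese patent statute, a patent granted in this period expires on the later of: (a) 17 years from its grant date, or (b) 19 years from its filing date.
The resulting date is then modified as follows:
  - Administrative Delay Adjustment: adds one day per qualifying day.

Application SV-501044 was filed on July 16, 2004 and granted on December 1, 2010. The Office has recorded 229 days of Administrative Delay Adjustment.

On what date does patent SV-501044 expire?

(a) grant + 17 years → 1 December 2027.
(b) filing + 19 years → 16 July 2023.
Later of the two: 1 December 2027.
Administrative Delay Adjustment: +229 days → 17 July 2028.

2028-07-17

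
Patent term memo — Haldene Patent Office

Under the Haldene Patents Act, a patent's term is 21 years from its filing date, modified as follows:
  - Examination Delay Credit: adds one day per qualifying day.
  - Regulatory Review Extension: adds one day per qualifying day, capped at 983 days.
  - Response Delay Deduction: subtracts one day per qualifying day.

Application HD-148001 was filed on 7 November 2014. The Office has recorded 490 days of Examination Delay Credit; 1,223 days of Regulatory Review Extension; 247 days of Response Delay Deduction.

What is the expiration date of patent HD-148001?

Base term: filing date + 21 years → 7 November 2035.
Examination Delay Credit: +490 days → 11 March 2037.
Regulatory Review Extension: 1223 days claimed exceeds the 983-day cap, so +983 days → 19 November 2039.
Response Delay Deduction: −247 days → 17 March 2039.

2039-03-17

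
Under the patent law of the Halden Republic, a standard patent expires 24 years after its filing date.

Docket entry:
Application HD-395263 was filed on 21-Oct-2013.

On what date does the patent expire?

October 21, 2037

Filing date + 24 years → 21 October 2037.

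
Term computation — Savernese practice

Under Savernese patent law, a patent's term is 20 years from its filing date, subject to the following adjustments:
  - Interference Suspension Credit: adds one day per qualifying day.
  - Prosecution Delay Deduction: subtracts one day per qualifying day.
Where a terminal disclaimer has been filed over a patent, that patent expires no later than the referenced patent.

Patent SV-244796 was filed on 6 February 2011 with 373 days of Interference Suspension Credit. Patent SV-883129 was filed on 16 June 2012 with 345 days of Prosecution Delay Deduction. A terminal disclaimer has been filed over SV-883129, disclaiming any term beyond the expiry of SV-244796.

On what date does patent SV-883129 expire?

2031-07-07

Natural term of SV-883129:
  Base: filing + 20 years → 16 June 2032.
  Prosecution Delay Deduction: −345 days → 7 July 2031.
Expiry of referenced patent SV-244796:
  Base: filing + 20 years → 6 February 2031.
  Interference Suspension Credit: +373 days → 14 February 2032.
Terminal disclaimer: SV-883129 expires on the earlier of 7 July 2031 and 14 February 2032.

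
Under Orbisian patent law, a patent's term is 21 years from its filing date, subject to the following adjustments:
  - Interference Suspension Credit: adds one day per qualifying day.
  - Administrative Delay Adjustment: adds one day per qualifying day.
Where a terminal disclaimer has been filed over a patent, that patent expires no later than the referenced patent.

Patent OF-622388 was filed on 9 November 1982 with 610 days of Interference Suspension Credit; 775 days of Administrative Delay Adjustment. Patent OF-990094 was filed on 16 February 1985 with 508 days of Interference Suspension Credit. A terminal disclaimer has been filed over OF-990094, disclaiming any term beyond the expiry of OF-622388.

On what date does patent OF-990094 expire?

July 9, 2007

Natural term of OF-990094:
  Base: filing + 21 years → 16 February 2006.
  Interference Suspension Credit: +508 days → 9 July 2007.
Expiry of referenced patent OF-622388:
  Base: filing + 21 years → 9 November 2003.
  Interference Suspension Credit: +610 days → 11 July 2005.
  Administrative Delay Adjustment: +775 days → 25 August 2007.
Terminal disclaimer: OF-990094 expires on the earlier of 9 July 2007 and 25 August 2007.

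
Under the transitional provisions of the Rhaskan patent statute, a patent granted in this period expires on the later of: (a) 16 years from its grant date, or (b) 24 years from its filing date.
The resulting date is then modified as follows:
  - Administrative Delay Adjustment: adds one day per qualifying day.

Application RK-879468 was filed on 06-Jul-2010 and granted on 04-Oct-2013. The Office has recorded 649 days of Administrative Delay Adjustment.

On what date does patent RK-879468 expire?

April 15, 2036

(a) grant + 16 years → 4 October 2029.
(b) filing + 24 years → 6 July 2034.
Later of the two: 6 July 2034.
Administrative Delay Adjustment: +649 days → 15 April 2036.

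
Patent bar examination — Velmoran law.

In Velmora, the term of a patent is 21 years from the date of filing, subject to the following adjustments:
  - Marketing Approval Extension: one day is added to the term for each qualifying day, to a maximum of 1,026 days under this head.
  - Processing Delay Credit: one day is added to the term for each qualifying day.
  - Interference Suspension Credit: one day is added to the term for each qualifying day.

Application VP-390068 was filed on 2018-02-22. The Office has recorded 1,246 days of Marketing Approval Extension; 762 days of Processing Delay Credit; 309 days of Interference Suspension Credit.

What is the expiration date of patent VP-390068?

2044-11-19

Base term: filing date + 21 years → 22 February 2039.
Marketing Approval Extension: 1246 days claimed exceeds the 1026-day cap, so +1026 days → 14 December 2041.
Processing Delay Credit: +762 days → 15 January 2044.
Interference Suspension Credit: +309 days → 19 November 2044.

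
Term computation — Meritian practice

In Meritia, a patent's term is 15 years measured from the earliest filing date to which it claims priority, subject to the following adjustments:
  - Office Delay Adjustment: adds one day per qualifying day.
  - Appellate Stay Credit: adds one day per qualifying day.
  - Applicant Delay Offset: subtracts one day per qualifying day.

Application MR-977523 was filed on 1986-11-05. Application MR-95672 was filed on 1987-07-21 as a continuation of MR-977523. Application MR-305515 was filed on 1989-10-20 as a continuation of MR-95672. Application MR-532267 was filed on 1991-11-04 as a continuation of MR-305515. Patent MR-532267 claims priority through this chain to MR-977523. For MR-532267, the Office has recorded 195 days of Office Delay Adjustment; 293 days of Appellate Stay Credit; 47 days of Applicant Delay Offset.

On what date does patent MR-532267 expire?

Earliest priority filing: 5 November 1986.
Base term: 5 November 1986 + 15 years → 5 November 2001.
Office Delay Adjustment: +195 days → 19 May 2002.
Appellate Stay Credit: +293 days → 8 March 2003.
Applicant Delay Offset: −47 days → 20 January 2003.

2003-01-20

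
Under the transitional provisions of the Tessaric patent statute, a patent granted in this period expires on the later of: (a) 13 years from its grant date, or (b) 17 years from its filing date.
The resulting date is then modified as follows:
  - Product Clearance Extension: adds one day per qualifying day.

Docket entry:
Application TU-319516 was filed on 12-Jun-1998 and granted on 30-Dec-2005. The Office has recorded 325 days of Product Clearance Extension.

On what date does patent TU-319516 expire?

(a) grant + 13 years → 30 December 2018.
(b) filing + 17 years → 12 June 2015.
Later of the two: 30 December 2018.
Product Clearance Extension: +325 days → 20 November 2019.

November 20, 2019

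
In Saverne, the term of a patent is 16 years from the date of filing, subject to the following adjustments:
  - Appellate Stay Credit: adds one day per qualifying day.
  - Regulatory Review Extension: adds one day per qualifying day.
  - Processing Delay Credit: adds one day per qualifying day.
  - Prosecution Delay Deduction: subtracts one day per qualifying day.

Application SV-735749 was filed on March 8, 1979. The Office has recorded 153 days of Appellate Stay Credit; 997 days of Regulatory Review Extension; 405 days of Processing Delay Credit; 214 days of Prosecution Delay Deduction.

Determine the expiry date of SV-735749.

November 8, 1998

Base term: filing date + 16 years → 8 March 1995.
Appellate Stay Credit: +153 days → 8 August 1995.
Regulatory Review Extension: +997 days → 1 May 1998.
Processing Delay Credit: +405 days → 10 June 1999.
Prosecution Delay Deduction: −214 days → 8 November 1998.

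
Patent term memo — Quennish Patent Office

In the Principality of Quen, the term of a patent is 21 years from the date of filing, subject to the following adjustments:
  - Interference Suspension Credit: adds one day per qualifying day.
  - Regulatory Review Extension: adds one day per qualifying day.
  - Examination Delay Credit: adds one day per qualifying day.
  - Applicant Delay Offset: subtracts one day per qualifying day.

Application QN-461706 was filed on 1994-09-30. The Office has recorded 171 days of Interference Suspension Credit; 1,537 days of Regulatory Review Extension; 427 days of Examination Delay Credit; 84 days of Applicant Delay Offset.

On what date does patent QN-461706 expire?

2021-05-12

Base term: filing date + 21 years → 30 September 2015.
Interference Suspension Credit: +171 days → 19 March 2016.
Regulatory Review Extension: +1537 days → 3 June 2020.
Examination Delay Credit: +427 days → 4 August 2021.
Applicant Delay Offset: −84 days → 12 May 2021.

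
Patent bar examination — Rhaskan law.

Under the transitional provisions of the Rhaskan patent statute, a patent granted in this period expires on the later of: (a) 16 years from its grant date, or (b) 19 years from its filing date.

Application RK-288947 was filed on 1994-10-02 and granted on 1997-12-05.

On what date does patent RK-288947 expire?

2013-12-05

(a) grant + 16 years → 5 December 2013.
(b) filing + 19 years → 2 October 2013.
Later of the two: 5 December 2013.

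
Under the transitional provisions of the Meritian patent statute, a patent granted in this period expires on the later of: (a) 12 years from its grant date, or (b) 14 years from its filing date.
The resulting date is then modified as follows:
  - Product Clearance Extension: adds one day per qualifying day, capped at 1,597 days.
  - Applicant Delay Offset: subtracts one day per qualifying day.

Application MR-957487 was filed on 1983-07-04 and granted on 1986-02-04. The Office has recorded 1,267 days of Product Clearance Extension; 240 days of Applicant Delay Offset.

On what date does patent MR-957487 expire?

November 27, 2000

(a) grant + 12 years → 4 February 1998.
(b) filing + 14 years → 4 July 1997.
Later of the two: 4 February 1998.
Product Clearance Extension: 1267 days (within the 1597-day cap) → +1267 days → 25 July 2001.
Applicant Delay Offset: −240 days → 27 November 2000.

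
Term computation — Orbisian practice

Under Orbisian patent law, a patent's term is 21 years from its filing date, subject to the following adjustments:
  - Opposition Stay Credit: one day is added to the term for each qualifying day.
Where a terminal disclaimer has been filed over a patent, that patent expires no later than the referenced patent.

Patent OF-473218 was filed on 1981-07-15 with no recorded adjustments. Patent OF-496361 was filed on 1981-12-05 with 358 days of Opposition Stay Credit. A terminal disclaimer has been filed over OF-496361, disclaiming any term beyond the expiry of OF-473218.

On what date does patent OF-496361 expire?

July 15, 2002

Natural term of OF-496361:
  Base: filing + 21 years → 5 December 2002.
  Opposition Stay Credit: +358 days → 28 November 2003.
Expiry of referenced patent OF-473218:
  Base: filing + 21 years → 15 July 2002.
Terminal disclaimer: OF-496361 expires on the earlier of 28 November 2003 and 15 July 2002.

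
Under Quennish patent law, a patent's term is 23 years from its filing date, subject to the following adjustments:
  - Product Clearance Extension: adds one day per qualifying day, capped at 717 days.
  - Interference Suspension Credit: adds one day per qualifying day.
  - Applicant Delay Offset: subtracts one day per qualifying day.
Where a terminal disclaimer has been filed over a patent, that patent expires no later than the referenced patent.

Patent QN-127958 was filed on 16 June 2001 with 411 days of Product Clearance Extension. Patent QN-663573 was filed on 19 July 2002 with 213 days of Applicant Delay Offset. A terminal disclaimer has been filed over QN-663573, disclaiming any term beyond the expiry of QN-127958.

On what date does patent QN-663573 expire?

December 18, 2024

Natural term of QN-663573:
  Base: filing + 23 years → 19 July 2025.
  Applicant Delay Offset: −213 days → 18 December 2024.
Expiry of referenced patent QN-127958:
  Base: filing + 23 years → 16 June 2024.
  Product Clearance Extension: 411 days (within the 717-day cap) → +411 days → 1 August 2025.
Terminal disclaimer: QN-663573 expires on the earlier of 18 December 2024 and 1 August 2025.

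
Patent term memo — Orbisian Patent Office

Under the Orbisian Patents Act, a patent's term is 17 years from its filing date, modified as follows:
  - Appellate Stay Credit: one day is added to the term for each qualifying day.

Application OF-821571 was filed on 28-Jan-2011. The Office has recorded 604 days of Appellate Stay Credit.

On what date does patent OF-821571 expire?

September 23, 2029

Base term: filing date + 17 years → 28 January 2028.
Appellate Stay Credit: +604 days → 23 September 2029.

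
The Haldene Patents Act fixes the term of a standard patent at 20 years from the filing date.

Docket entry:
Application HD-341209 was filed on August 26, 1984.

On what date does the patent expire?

Filing date + 20 years → 26 August 2004.

2004-08-26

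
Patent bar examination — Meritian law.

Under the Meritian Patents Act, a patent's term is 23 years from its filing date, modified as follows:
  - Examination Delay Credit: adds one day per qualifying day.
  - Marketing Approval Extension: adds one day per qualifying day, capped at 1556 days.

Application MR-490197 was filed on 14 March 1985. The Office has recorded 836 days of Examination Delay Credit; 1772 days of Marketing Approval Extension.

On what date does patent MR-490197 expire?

2014-10-01

Base term: filing date + 23 years → 14 March 2008.
Examination Delay Credit: +836 days → 28 June 2010.
Marketing Approval Extension: 1772 days claimed exceeds the 1556-day cap, so +1556 days → 1 October 2014.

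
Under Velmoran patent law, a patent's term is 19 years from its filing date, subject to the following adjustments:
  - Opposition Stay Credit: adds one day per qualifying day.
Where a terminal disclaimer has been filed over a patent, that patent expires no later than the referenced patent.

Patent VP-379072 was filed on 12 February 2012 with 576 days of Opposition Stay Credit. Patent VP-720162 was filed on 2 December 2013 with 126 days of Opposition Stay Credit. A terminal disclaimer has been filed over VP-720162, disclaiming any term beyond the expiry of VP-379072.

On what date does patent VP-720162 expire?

Natural term of VP-720162:
  Base: filing + 19 years → 2 December 2032.
  Opposition Stay Credit: +126 days → 7 April 2033.
Expiry of referenced patent VP-379072:
  Base: filing + 19 years → 12 February 2031.
  Opposition Stay Credit: +576 days → 10 September 2032.
Terminal disclaimer: VP-720162 expires on the earlier of 7 April 2033 and 10 September 2032.

September 10, 2032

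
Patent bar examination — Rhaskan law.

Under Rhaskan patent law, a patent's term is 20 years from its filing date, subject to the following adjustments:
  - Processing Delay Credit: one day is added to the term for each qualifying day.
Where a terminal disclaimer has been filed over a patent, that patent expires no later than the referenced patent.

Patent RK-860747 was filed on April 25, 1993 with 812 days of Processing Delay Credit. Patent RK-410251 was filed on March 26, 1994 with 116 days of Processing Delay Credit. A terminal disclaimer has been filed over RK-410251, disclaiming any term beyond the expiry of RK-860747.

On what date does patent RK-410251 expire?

2014-07-20

Natural term of RK-410251:
  Base: filing + 20 years → 26 March 2014.
  Processing Delay Credit: +116 days → 20 July 2014.
Expiry of referenced patent RK-860747:
  Base: filing + 20 years → 25 April 2013.
  Processing Delay Credit: +812 days → 16 July 2015.
Terminal disclaimer: RK-410251 expires on the earlier of 20 July 2014 and 16 July 2015.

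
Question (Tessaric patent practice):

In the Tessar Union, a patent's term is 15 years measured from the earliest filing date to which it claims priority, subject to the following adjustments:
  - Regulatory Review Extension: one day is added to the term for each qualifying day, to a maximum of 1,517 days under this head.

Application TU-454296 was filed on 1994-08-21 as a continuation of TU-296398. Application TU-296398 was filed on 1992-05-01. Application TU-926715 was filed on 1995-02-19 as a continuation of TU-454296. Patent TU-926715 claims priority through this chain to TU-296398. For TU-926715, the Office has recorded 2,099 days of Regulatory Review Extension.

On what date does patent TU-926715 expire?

June 26, 2011

Earliest priority filing: 1 May 1992.
Base term: 1 May 1992 + 15 years → 1 May 2007.
Regulatory Review Extension: 2099 days claimed exceeds the 1517-day cap, so +1517 days → 26 June 2011.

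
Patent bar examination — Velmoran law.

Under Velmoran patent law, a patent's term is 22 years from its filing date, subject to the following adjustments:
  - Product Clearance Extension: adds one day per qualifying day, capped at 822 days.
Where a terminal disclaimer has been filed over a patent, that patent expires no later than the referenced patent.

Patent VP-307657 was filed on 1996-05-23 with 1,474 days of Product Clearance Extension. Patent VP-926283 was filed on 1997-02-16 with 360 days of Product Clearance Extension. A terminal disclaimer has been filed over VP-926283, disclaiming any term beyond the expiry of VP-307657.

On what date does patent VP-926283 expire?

February 11, 2020

Natural term of VP-926283:
  Base: filing + 22 years → 16 February 2019.
  Product Clearance Extension: 360 days (within the 822-day cap) → +360 days → 11 February 2020.
Expiry of referenced patent VP-307657:
  Base: filing + 22 years → 23 May 2018.
  Product Clearance Extension: 1474 days claimed exceeds the 822-day cap, so +822 days → 22 August 2020.
Terminal disclaimer: VP-926283 expires on the earlier of 11 February 2020 and 22 August 2020.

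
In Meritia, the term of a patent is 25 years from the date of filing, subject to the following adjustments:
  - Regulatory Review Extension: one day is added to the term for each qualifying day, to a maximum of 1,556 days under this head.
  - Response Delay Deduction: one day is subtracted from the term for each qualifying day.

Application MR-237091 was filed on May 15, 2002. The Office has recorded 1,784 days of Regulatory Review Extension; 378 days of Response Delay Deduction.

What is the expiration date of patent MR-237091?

Base term: filing date + 25 years → 15 May 2027.
Regulatory Review Extension: 1784 days claimed exceeds the 1556-day cap, so +1556 days → 18 August 2031.
Response Delay Deduction: −378 days → 5 August 2030.

August 5, 2030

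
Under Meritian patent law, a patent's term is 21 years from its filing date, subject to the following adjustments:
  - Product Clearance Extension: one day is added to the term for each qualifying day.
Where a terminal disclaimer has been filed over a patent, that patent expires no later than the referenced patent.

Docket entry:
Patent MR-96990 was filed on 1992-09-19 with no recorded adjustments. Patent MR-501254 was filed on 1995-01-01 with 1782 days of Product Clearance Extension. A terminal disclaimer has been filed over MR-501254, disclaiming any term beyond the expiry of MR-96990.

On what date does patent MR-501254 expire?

September 19, 2013

Natural term of MR-501254:
  Base: filing + 21 years → 1 January 2016.
  Product Clearance Extension: +1782 days → 17 November 2020.
Expiry of referenced patent MR-96990:
  Base: filing + 21 years → 19 September 2013.
Terminal disclaimer: MR-501254 expires on the earlier of 17 November 2020 and 19 September 2013.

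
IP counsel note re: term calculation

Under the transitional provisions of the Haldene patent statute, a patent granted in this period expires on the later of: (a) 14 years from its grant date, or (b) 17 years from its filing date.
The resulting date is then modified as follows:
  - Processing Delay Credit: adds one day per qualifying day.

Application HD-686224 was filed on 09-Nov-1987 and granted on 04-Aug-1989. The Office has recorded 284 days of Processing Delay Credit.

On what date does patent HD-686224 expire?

(a) grant + 14 years → 4 August 2003.
(b) filing + 17 years → 9 November 2004.
Later of the two: 9 November 2004.
Processing Delay Credit: +284 days → 20 August 2005.

2005-08-20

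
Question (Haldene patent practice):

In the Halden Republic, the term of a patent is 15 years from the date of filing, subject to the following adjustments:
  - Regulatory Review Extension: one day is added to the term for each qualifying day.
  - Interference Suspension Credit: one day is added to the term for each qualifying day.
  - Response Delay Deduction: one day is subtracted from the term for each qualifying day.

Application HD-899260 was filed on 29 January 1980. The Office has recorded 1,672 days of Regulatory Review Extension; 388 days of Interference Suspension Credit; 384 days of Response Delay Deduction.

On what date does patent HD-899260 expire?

Base term: filing date + 15 years → 29 January 1995.
Regulatory Review Extension: +1672 days → 28 August 1999.
Interference Suspension Credit: +388 days → 19 September 2000.
Response Delay Deduction: −384 days → 1 September 1999.

September 1, 1999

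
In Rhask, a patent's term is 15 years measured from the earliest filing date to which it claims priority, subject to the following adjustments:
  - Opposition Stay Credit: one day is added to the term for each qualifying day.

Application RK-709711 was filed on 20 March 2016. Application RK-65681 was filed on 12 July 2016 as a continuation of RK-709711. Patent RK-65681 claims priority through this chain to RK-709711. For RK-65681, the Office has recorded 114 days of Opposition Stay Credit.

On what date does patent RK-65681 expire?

July 12, 2031

Earliest priority filing: 20 March 2016.
Base term: 20 March 2016 + 15 years → 20 March 2031.
Opposition Stay Credit: +114 days → 12 July 2031.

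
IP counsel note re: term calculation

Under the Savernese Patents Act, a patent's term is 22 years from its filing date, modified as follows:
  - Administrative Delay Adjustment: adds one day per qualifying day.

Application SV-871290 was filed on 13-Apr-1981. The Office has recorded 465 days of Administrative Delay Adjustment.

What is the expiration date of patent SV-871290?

Base term: filing date + 22 years → 13 April 2003.
Administrative Delay Adjustment: +465 days → 21 July 2004.

2004-07-21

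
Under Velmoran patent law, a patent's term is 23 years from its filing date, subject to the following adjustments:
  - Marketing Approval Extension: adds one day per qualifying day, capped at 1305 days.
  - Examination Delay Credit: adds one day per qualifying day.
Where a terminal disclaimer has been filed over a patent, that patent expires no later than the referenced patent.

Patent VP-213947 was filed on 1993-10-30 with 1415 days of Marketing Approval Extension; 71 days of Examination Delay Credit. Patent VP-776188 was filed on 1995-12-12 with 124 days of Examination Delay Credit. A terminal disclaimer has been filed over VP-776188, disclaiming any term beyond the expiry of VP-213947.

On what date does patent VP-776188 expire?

Natural term of VP-776188:
  Base: filing + 23 years → 12 December 2018.
  Examination Delay Credit: +124 days → 15 April 2019.
Expiry of referenced patent VP-213947:
  Base: filing + 23 years → 30 October 2016.
  Marketing Approval Extension: 1415 days claimed exceeds the 1305-day cap, so +1305 days → 27 May 2020.
  Examination Delay Credit: +71 days → 6 August 2020.
Terminal disclaimer: VP-776188 expires on the earlier of 15 April 2019 and 6 August 2020.

April 15, 2019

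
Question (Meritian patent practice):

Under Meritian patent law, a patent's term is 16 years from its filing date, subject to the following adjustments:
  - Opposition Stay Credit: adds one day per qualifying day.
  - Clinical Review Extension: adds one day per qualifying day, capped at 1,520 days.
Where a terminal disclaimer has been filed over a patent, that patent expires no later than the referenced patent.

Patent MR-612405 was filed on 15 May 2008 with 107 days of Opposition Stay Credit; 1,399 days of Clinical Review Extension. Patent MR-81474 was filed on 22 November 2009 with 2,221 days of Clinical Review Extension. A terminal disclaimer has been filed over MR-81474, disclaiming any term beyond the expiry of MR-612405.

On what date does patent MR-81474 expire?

Natural term of MR-81474:
  Base: filing + 16 years → 22 November 2025.
  Clinical Review Extension: 2221 days claimed exceeds the 1520-day cap, so +1520 days → 20 January 2030.
Expiry of referenced patent MR-612405:
  Base: filing + 16 years → 15 May 2024.
  Opposition Stay Credit: +107 days → 30 August 2024.
  Clinical Review Extension: 1399 days (within the 1520-day cap) → +1399 days → 29 June 2028.
Terminal disclaimer: MR-81474 expires on the earlier of 20 January 2030 and 29 June 2028.

2028-06-29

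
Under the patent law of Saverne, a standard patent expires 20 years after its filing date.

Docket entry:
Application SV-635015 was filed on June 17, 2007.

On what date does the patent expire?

June 17, 2027

Filing date + 20 years → 17 June 2027.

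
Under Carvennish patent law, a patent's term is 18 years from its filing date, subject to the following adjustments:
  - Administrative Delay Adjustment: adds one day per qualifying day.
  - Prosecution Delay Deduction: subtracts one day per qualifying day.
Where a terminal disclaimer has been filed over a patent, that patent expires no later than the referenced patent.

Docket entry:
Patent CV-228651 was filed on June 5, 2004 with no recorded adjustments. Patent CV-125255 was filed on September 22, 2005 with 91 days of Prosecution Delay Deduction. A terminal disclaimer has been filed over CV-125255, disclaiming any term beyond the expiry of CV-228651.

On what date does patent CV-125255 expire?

Natural term of CV-125255:
  Base: filing + 18 years → 22 September 2023.
  Prosecution Delay Deduction: −91 days → 23 June 2023.
Expiry of referenced patent CV-228651:
  Base: filing + 18 years → 5 June 2022.
Terminal disclaimer: CV-125255 expires on the earlier of 23 June 2023 and 5 June 2022.

June 5, 2022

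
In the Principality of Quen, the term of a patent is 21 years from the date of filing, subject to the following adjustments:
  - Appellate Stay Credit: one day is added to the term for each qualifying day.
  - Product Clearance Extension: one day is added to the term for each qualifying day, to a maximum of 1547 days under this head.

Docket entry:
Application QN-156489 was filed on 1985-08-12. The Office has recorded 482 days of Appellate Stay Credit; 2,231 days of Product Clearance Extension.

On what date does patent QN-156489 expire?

Base term: filing date + 21 years → 12 August 2006.
Appellate Stay Credit: +482 days → 7 December 2007.
Product Clearance Extension: 2231 days claimed exceeds the 1547-day cap, so +1547 days → 2 March 2012.

March 2, 2012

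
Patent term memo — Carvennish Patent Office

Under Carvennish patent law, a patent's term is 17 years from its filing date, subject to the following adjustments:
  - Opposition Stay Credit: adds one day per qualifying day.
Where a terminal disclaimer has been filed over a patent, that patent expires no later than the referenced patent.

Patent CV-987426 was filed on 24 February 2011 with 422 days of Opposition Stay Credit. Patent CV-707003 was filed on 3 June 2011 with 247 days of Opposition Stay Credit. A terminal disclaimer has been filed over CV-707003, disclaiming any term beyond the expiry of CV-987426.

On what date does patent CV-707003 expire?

Natural term of CV-707003:
  Base: filing + 17 years → 3 June 2028.
  Opposition Stay Credit: +247 days → 5 February 2029.
Expiry of referenced patent CV-987426:
  Base: filing + 17 years → 24 February 2028.
  Opposition Stay Credit: +422 days → 21 April 2029.
Terminal disclaimer: CV-707003 expires on the earlier of 5 February 2029 and 21 April 2029.

February 5, 2029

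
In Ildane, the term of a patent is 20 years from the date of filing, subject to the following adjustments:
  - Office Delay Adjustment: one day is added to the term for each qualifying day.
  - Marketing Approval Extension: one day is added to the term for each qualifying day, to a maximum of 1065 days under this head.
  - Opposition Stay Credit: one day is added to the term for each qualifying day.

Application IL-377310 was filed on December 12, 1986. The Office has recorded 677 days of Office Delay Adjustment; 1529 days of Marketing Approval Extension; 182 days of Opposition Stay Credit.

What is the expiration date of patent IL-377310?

2012-03-19

Base term: filing date + 20 years → 12 December 2006.
Office Delay Adjustment: +677 days → 19 October 2008.
Marketing Approval Extension: 1529 days claimed exceeds the 1065-day cap, so +1065 days → 19 September 2011.
Opposition Stay Credit: +182 days → 19 March 2012.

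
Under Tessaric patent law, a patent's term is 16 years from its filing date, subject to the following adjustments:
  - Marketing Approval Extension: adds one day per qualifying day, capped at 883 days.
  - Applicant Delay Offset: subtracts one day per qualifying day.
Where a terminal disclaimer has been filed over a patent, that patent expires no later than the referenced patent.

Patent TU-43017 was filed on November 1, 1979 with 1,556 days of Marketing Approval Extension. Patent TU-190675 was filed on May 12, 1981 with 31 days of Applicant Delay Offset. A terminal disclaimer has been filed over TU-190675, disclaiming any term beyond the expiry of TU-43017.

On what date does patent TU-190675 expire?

Natural term of TU-190675:
  Base: filing + 16 years → 12 May 1997.
  Applicant Delay Offset: −31 days → 11 April 1997.
Expiry of referenced patent TU-43017:
  Base: filing + 16 years → 1 November 1995.
  Marketing Approval Extension: 1556 days claimed exceeds the 883-day cap, so +883 days → 2 April 1998.
Terminal disclaimer: TU-190675 expires on the earlier of 11 April 1997 and 2 April 1998.

1997-04-11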